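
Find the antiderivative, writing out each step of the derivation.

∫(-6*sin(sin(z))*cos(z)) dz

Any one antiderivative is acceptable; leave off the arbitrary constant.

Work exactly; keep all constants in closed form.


Step 1. Substitute u = sin(z), turning ∫(-6*sin(sin(z))*cos(z)) dz into ∫(-6*sin(u)) du: now ∫(-6*sin(u)) du.
Step 2. Evaluate the standard form: now 6*cos(u).
Step 3. Substitute back u = sin(z): now 6*cos(sin(z)).
Answer: 6*cos(sin(z)).


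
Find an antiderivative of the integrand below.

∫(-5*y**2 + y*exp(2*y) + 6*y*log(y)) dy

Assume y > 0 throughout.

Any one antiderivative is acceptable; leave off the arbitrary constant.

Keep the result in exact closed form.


Answer: -5*y**3/3 + 3*y**2*log(y) - 3*y**2/2 + y*exp(2*y)/2 - exp(2*y)/4.


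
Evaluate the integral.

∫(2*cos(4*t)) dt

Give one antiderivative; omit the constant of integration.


Answer: sin(4*t)/2.


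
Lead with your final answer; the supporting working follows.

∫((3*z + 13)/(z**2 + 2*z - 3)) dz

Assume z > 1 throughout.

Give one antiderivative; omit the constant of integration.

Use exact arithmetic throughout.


The answer is 4*log(z - 1) - log(z + 3).
Step 1. Decompose ∫((3*z + 13)/(z**2 + 2*z - 3)) dz by partial fractions, (3*z + 13)/(z**2 + 2*z - 3) = -1/(z + 3) + 4/(z - 1): now ∫(4/(z - 1)) dz + ∫(-1/(z + 3)) dz.
Step 2. Evaluate the standard form [assuming z > 1]: now 4*log(z - 1) + ∫(-1/(z + 3)) dz.
Step 3. Evaluate the standard form [assuming z > -3]: now 4*log(z - 1) - log(z + 3).
Answer: 4*log(z - 1) - log(z + 3).


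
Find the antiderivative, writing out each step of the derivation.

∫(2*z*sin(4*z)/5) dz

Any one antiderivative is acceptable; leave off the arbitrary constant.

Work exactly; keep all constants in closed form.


Step 1. Integrate ∫(2*z*sin(4*z)/5) dz by parts with u = z, dv = (2*sin(4*z)/5) dz, so v = -cos(4*z)/10: now -z*cos(4*z)/10 + ∫(cos(4*z)/10) dz.
Step 2. Evaluate the standard form: now -z*cos(4*z)/10 + sin(4*z)/40.
Answer: -z*cos(4*z)/10 + sin(4*z)/40.


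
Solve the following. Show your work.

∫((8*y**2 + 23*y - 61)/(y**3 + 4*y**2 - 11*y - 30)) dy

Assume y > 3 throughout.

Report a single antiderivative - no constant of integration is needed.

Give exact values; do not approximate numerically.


Step 1. Decompose ∫((8*y**2 + 23*y - 61)/(y**3 + 4*y**2 - 11*y - 30)) dy by partial fractions, (8*y**2 + 23*y - 61)/(y**3 + 4*y**2 - 11*y - 30) = 1/(y + 5) + 5/(y + 2) + 2/(y - 3): now ∫(2/(y - 3)) dy + ∫(5/(y + 2)) dy + ∫(1/(y + 5)) dy.
Step 2. Evaluate the standard form [assuming y > -2]: now 5*log(y + 2) + ∫(2/(y - 3)) dy + ∫(1/(y + 5)) dy.
Step 3. Evaluate the standard form [assuming y > 3]: now 2*log(y - 3) + 5*log(y + 2) + ∫(1/(y + 5)) dy.
Step 4. Evaluate the standard form [assuming y > -5]: now 2*log(y - 3) + 5*log(y + 2) + log(y + 5).
Answer: 2*log(y - 3) + 5*log(y + 2) + log(y + 5).


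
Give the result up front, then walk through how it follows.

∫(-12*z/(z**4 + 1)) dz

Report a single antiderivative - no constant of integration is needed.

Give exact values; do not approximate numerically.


The answer is -6*atan(z**2).
Step 1. Substitute u = z**2, turning ∫(-12*z/(z**4 + 1)) dz into ∫(-6/(u**2 + 1)) du: now ∫(-6/(u**2 + 1)) du.
Step 2. Evaluate the standard form: now -6*atan(u).
Step 3. Substitute back u = z**2: now -6*atan(z**2).
Answer: -6*atan(z**2).


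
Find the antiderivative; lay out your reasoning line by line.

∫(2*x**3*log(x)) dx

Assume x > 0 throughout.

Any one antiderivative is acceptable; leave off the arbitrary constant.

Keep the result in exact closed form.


Step 1. Integrate ∫(2*x**3*log(x)) dx by parts with u = log(x), dv = (2*x**3) dx, so v = x**4/2 [assuming x > 0]: now x**4*log(x)/2 + ∫(-x**3/2) dx.
Step 2. Evaluate the standard form: now x**4*log(x)/2 - x**4/8.
Answer: x**4*log(x)/2 - x**4/8.


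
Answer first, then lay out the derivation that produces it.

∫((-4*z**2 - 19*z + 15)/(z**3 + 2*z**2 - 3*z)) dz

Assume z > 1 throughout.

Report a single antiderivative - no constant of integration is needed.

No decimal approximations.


The answer is -5*log(z) - 2*log(z - 1) + 3*log(z + 3).
Step 1. Decompose ∫((-4*z**2 - 19*z + 15)/(z**3 + 2*z**2 - 3*z)) dz by partial fractions, (-4*z**2 - 19*z + 15)/(z**3 + 2*z**2 - 3*z) = 3/(z + 3) - 2/(z - 1) - 5/z: now ∫(-5/z) dz + ∫(-2/(z - 1)) dz + ∫(3/(z + 3)) dz.
Step 2. Evaluate the standard form [assuming z > 1]: now -2*log(z - 1) + ∫(-5/z) dz + ∫(3/(z + 3)) dz.
Step 3. Evaluate the standard form [assuming z > 0]: now -5*log(z) - 2*log(z - 1) + ∫(3/(z + 3)) dz.
Step 4. Evaluate the standard form [assuming z > -3]: now -5*log(z) - 2*log(z - 1) + 3*log(z + 3).
Answer: -5*log(z) - 2*log(z - 1) + 3*log(z + 3).


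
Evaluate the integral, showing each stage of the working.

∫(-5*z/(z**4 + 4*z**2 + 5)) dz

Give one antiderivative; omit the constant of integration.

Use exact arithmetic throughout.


Step 1. Substitute u = z**2 + 2, turning ∫(-5*z/(z**4 + 4*z**2 + 5)) dz into ∫(-5/(2*(u**2 + 1))) du: now ∫(-5/(2*(u**2 + 1))) du.
Step 2. Evaluate the standard form: now -5*atan(u)/2.
Step 3. Substitute back u = z**2 + 2: now -5*atan(z**2 + 2)/2.
Answer: -5*atan(z**2 + 2)/2.


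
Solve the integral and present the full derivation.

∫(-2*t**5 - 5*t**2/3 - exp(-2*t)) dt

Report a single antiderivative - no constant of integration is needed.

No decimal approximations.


Step 1. Rewrite: now ∫(-5*t**2/3) dt + ∫(-2*t**5) dt + ∫(-exp(-2*t)) dt.
Step 2. Evaluate the standard form: now ∫(-5*t**2/3) dt + ∫(-2*t**5) dt + exp(-2*t)/2.
Step 3. Evaluate the standard form: now -t**6/3 + ∫(-5*t**2/3) dt + exp(-2*t)/2.
Step 4. Evaluate the standard form: now -t**6/3 - 5*t**3/9 + exp(-2*t)/2.
Answer: -t**6/3 - 5*t**3/9 + exp(-2*t)/2.


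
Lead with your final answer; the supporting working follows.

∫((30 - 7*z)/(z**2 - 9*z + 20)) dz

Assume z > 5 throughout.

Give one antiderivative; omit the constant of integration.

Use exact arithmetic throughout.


The answer is -5*log(z - 5) - 2*log(z - 4).
Step 1. Decompose ∫((30 - 7*z)/(z**2 - 9*z + 20)) dz by partial fractions, (30 - 7*z)/(z**2 - 9*z + 20) = -2/(z - 4) - 5/(z - 5): now ∫(-5/(z - 5)) dz + ∫(-2/(z - 4)) dz.
Step 2. Evaluate the standard form [assuming z > 4]: now -2*log(z - 4) + ∫(-5/(z - 5)) dz.
Step 3. Evaluate the standard form [assuming z > 5]: now -5*log(z - 5) - 2*log(z - 4).
Answer: -5*log(z - 5) - 2*log(z - 4).


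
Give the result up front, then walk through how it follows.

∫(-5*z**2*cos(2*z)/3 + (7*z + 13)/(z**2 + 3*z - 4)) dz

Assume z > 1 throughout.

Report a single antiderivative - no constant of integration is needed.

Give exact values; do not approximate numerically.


The answer is -5*z**2*sin(2*z)/6 - 5*z*cos(2*z)/6 + 4*log(z - 1) + 3*log(z + 4) + 5*sin(2*z)/12.
Step 1. Rewrite: now ∫(-5*z**2*cos(2*z)/3) dz + ∫((7*z + 13)/(z**2 + 3*z - 4)) dz.
Step 2. Integrate ∫(-5*z**2*cos(2*z)/3) dz by parts with u = z**2, dv = (-5*cos(2*z)/3) dz, so v = -5*sin(2*z)/6: now -5*z**2*sin(2*z)/6 + ∫(5*z*sin(2*z)/3) dz + ∫((7*z + 13)/(z**2 + 3*z - 4)) dz.
Step 3. Integrate ∫(5*z*sin(2*z)/3) dz by parts with u = z, dv = (5*sin(2*z)/3) dz, so v = -5*cos(2*z)/6: now -5*z**2*sin(2*z)/6 - 5*z*cos(2*z)/6 + ∫((7*z + 13)/(z**2 + 3*z - 4)) dz + ∫(5*cos(2*z)/6) dz.
Step 4. Evaluate the standard form: now -5*z**2*sin(2*z)/6 - 5*z*cos(2*z)/6 + 5*sin(2*z)/12 + ∫((7*z + 13)/(z**2 + 3*z - 4)) dz.
Step 5. Decompose ∫((7*z + 13)/(z**2 + 3*z - 4)) dz by partial fractions, (7*z + 13)/(z**2 + 3*z - 4) = 3/(z + 4) + 4/(z - 1): now -5*z**2*sin(2*z)/6 - 5*z*cos(2*z)/6 + 5*sin(2*z)/12 + ∫(4/(z - 1)) dz + ∫(3/(z + 4)) dz.
Step 6. Evaluate the standard form [assuming z > -4]: now -5*z**2*sin(2*z)/6 - 5*z*cos(2*z)/6 + 3*log(z + 4) + 5*sin(2*z)/12 + ∫(4/(z - 1)) dz.
Step 7. Evaluate the standard form [assuming z > 1]: now -5*z**2*sin(2*z)/6 - 5*z*cos(2*z)/6 + 4*log(z - 1) + 3*log(z + 4) + 5*sin(2*z)/12.
Answer: -5*z**2*sin(2*z)/6 - 5*z*cos(2*z)/6 + 4*log(z - 1) + 3*log(z + 4) + 5*sin(2*z)/12.


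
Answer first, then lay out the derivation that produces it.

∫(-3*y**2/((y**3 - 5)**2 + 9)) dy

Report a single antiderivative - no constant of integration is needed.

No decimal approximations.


The answer is -atan(y**3/3 - 5/3)/3.
Step 1. Substitute u = y**3 - 5, turning ∫(-3*y**2/((y**3 - 5)**2 + 9)) dy into ∫(-1/(u**2 + 9)) du: now ∫(-1/(u**2 + 9)) du.
Step 2. Evaluate the standard form: now -atan(u/3)/3.
Step 3. Substitute back u = y**3 - 5: now -atan(y**3/3 - 5/3)/3.
Answer: -atan(y**3/3 - 5/3)/3.


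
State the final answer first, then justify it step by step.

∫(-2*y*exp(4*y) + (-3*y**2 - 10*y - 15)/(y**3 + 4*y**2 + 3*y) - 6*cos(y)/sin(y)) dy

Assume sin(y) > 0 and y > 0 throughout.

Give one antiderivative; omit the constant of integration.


The answer is -y*exp(4*y)/2 + exp(4*y)/8 - 5*log(y) + 4*log(y + 1) - 2*log(y + 3) - 6*log(sin(y)).
Step 1. Rewrite: now ∫(-2*y*exp(4*y)) dy + ∫((-3*y**2 - 10*y - 15)/(y**3 + 4*y**2 + 3*y)) dy + ∫(-6*cos(y)/sin(y)) dy.
Step 2. Decompose ∫((-3*y**2 - 10*y - 15)/(y**3 + 4*y**2 + 3*y)) dy by partial fractions, (-3*y**2 - 10*y - 15)/(y**3 + 4*y**2 + 3*y) = -2/(y + 3) + 4/(y + 1) - 5/y: now ∫(-5/y) dy + ∫(-2*y*exp(4*y)) dy + ∫(-6*cos(y)/sin(y)) dy + ∫(4/(y + 1)) dy + ∫(-2/(y + 3)) dy.
Step 3. Evaluate the standard form [assuming y > -1]: now 4*log(y + 1) + ∫(-5/y) dy + ∫(-2*y*exp(4*y)) dy + ∫(-6*cos(y)/sin(y)) dy + ∫(-2/(y + 3)) dy.
Step 4. Evaluate the standard form [assuming y > -3]: now 4*log(y + 1) - 2*log(y + 3) + ∫(-5/y) dy + ∫(-2*y*exp(4*y)) dy + ∫(-6*cos(y)/sin(y)) dy.
Step 5. Evaluate the standard form [assuming y > 0]: now -5*log(y) + 4*log(y + 1) - 2*log(y + 3) + ∫(-2*y*exp(4*y)) dy + ∫(-6*cos(y)/sin(y)) dy.
Step 6. Substitute u = sin(y), turning ∫(-6*cos(y)/sin(y)) dy into ∫(-6/u) du: now -5*log(y) + 4*log(y + 1) - 2*log(y + 3) + ∫(-6/u) du + ∫(-2*y*exp(4*y)) dy.
Step 7. Evaluate the standard form [assuming u > 0]: now -6*log(u) - 5*log(y) + 4*log(y + 1) - 2*log(y + 3) + ∫(-2*y*exp(4*y)) dy.
Step 8. Substitute back u = sin(y): now -5*log(y) + 4*log(y + 1) - 2*log(y + 3) - 6*log(sin(y)) + ∫(-2*y*exp(4*y)) dy.
Step 9. Integrate ∫(-2*y*exp(4*y)) dy by parts with u = y, dv = (-2*exp(4*y)) dy, so v = -exp(4*y)/2: now -y*exp(4*y)/2 - 5*log(y) + 4*log(y + 1) - 2*log(y + 3) - 6*log(sin(y)) + ∫(exp(4*y)/2) dy.
Step 10. Evaluate the standard form: now -y*exp(4*y)/2 + exp(4*y)/8 - 5*log(y) + 4*log(y + 1) - 2*log(y + 3) - 6*log(sin(y)).
Answer: -y*exp(4*y)/2 + exp(4*y)/8 - 5*log(y) + 4*log(y + 1) - 2*log(y + 3) - 6*log(sin(y)).


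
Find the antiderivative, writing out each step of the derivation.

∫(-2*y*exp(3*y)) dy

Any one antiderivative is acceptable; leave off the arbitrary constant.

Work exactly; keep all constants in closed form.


Step 1. Integrate ∫(-2*y*exp(3*y)) dy by parts with u = y, dv = (-2*exp(3*y)) dy, so v = -2*exp(3*y)/3: now -2*y*exp(3*y)/3 + ∫(2*exp(3*y)/3) dy.
Step 2. Evaluate the standard form: now -2*y*exp(3*y)/3 + 2*exp(3*y)/9.
Answer: -2*y*exp(3*y)/3 + 2*exp(3*y)/9.


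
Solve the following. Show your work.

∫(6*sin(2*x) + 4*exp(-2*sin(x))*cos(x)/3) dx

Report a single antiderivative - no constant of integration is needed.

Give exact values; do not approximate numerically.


Step 1. Rewrite: now ∫(4*exp(-2*sin(x))*cos(x)/3) dx + ∫(6*sin(2*x)) dx.
Step 2. Substitute u = sin(x), turning ∫(4*exp(-2*sin(x))*cos(x)/3) dx into ∫(4*exp(-2*u)/3) du: now ∫(4*exp(-2*u)/3) du + ∫(6*sin(2*x)) dx.
Step 3. Evaluate the standard form: now ∫(6*sin(2*x)) dx - 2*exp(-2*u)/3.
Step 4. Substitute back u = sin(x): now ∫(6*sin(2*x)) dx - 2*exp(-2*sin(x))/3.
Step 5. Evaluate the standard form: now -3*cos(2*x) - 2*exp(-2*sin(x))/3.
Answer: -3*cos(2*x) - 2*exp(-2*sin(x))/3.


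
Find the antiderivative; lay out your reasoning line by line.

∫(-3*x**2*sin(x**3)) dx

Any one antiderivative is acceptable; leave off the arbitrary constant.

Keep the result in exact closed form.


Step 1. Substitute u = x**3, turning ∫(-3*x**2*sin(x**3)) dx into ∫(-sin(u)) du: now ∫(-sin(u)) du.
Step 2. Evaluate the standard form: now cos(u).
Step 3. Substitute back u = x**3: now cos(x**3).
Answer: cos(x**3).


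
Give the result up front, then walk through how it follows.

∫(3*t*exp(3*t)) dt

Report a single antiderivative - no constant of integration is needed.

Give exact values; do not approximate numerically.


The answer is t*exp(3*t) - exp(3*t)/3.
Step 1. Integrate ∫(3*t*exp(3*t)) dt by parts with u = t, dv = (3*exp(3*t)) dt, so v = exp(3*t): now t*exp(3*t) + ∫(-exp(3*t)) dt.
Step 2. Evaluate the standard form: now t*exp(3*t) - exp(3*t)/3.
Answer: t*exp(3*t) - exp(3*t)/3.


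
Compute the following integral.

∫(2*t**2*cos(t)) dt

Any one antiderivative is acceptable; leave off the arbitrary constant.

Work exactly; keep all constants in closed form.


Answer: 2*t**2*sin(t) + 4*t*cos(t) - 4*sin(t).


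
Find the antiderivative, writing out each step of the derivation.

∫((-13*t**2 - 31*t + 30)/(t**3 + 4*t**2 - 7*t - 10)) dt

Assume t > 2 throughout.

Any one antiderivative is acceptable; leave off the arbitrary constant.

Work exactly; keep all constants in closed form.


Step 1. Decompose ∫((-13*t**2 - 31*t + 30)/(t**3 + 4*t**2 - 7*t - 10)) dt by partial fractions, (-13*t**2 - 31*t + 30)/(t**3 + 4*t**2 - 7*t - 10) = -5/(t + 5) - 4/(t + 1) - 4/(t - 2): now ∫(-4/(t - 2)) dt + ∫(-4/(t + 1)) dt + ∫(-5/(t + 5)) dt.
Step 2. Evaluate the standard form [assuming t > -1]: now -4*log(t + 1) + ∫(-4/(t - 2)) dt + ∫(-5/(t + 5)) dt.
Step 3. Evaluate the standard form [assuming t > -5]: now -4*log(t + 1) - 5*log(t + 5) + ∫(-4/(t - 2)) dt.
Step 4. Evaluate the standard form [assuming t > 2]: now -4*log(t - 2) - 4*log(t + 1) - 5*log(t + 5).
Answer: -4*log(t - 2) - 4*log(t + 1) - 5*log(t + 5).


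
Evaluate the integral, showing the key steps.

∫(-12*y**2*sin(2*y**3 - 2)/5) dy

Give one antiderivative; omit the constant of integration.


Step 1. Substitute u = y**3 - 1, turning ∫(-12*y**2*sin(2*y**3 - 2)/5) dy into ∫(-4*sin(2*u)/5) du: now ∫(-4*sin(2*u)/5) du.
Step 2. Evaluate the standard form: now 2*cos(2*u)/5.
Step 3. Substitute back u = y**3 - 1: now 2*cos(2*y**3 - 2)/5.
Answer: 2*cos(2*y**3 - 2)/5.


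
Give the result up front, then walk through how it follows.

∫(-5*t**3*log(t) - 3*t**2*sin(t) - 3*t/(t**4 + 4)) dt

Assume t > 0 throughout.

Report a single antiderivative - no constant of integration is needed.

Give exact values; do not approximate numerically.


The answer is -5*t**4*log(t)/4 + 5*t**4/16 + 3*t**2*cos(t) - 6*t*sin(t) - 6*cos(t) - 3*atan(t**2/2)/4.
Step 1. Rewrite: now ∫(-3*t/(t**4 + 4)) dt + ∫(-3*t**2*sin(t)) dt + ∫(-5*t**3*log(t)) dt.
Step 2. Substitute u = t**2, turning ∫(-3*t/(t**4 + 4)) dt into ∫(-3/(2*(u**2 + 4))) du: now ∫(-3*t**2*sin(t)) dt + ∫(-5*t**3*log(t)) dt + ∫(-3/(2*(u**2 + 4))) du.
Step 3. Evaluate the standard form: now -3*atan(u/2)/4 + ∫(-3*t**2*sin(t)) dt + ∫(-5*t**3*log(t)) dt.
Step 4. Substitute back u = t**2: now -3*atan(t**2/2)/4 + ∫(-3*t**2*sin(t)) dt + ∫(-5*t**3*log(t)) dt.
Step 5. Integrate ∫(-5*t**3*log(t)) dt by parts with u = log(t), dv = (-5*t**3) dt, so v = -5*t**4/4 [assuming t > 0]: now -5*t**4*log(t)/4 - 3*atan(t**2/2)/4 + ∫(5*t**3/4) dt + ∫(-3*t**2*sin(t)) dt.
Step 6. Evaluate the standard form: now -5*t**4*log(t)/4 + 5*t**4/16 - 3*atan(t**2/2)/4 + ∫(-3*t**2*sin(t)) dt.
Step 7. Integrate ∫(-3*t**2*sin(t)) dt by parts with u = t**2, dv = (-3*sin(t)) dt, so v = 3*cos(t): now -5*t**4*log(t)/4 + 5*t**4/16 + 3*t**2*cos(t) - 3*atan(t**2/2)/4 + ∫(-6*t*cos(t)) dt.
Step 8. Integrate ∫(-6*t*cos(t)) dt by parts with u = t, dv = (-6*cos(t)) dt, so v = -6*sin(t): now -5*t**4*log(t)/4 + 5*t**4/16 + 3*t**2*cos(t) - 6*t*sin(t) - 3*atan(t**2/2)/4 + ∫(6*sin(t)) dt.
Step 9. Evaluate the standard form: now -5*t**4*log(t)/4 + 5*t**4/16 + 3*t**2*cos(t) - 6*t*sin(t) - 6*cos(t) - 3*atan(t**2/2)/4.
Answer: -5*t**4*log(t)/4 + 5*t**4/16 + 3*t**2*cos(t) - 6*t*sin(t) - 6*cos(t) - 3*atan(t**2/2)/4.


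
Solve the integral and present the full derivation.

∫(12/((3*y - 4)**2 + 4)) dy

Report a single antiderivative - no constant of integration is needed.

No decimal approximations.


Step 1. Substitute u = 3*y - 4, turning ∫(12/((3*y - 4)**2 + 4)) dy into ∫(4/(u**2 + 4)) du: now ∫(4/(u**2 + 4)) du.
Step 2. Evaluate the standard form: now 2*atan(u/2).
Step 3. Substitute back u = 3*y - 4: now 2*atan(3*y/2 - 2).
Answer: 2*atan(3*y/2 - 2).


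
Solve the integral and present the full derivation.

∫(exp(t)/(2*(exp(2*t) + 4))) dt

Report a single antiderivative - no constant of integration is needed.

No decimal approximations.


Step 1. Substitute u = exp(t), turning ∫(exp(t)/(2*(exp(2*t) + 4))) dt into ∫(1/(2*(u**2 + 4))) du: now ∫(1/(2*(u**2 + 4))) du.
Step 2. Evaluate the standard form: now atan(u/2)/4.
Step 3. Substitute back u = exp(t): now atan(exp(t)/2)/4.
Answer: atan(exp(t)/2)/4.


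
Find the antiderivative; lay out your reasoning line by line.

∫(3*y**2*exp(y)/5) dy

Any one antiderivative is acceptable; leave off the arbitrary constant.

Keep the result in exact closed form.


Step 1. Integrate ∫(3*y**2*exp(y)/5) dy by parts with u = y**2, dv = (3*exp(y)/5) dy, so v = 3*exp(y)/5: now 3*y**2*exp(y)/5 + ∫(-6*y*exp(y)/5) dy.
Step 2. Integrate ∫(-6*y*exp(y)/5) dy by parts with u = y, dv = (-6*exp(y)/5) dy, so v = -6*exp(y)/5: now 3*y**2*exp(y)/5 - 6*y*exp(y)/5 + ∫(6*exp(y)/5) dy.
Step 3. Evaluate the standard form: now 3*y**2*exp(y)/5 - 6*y*exp(y)/5 + 6*exp(y)/5.
Answer: 3*y**2*exp(y)/5 - 6*y*exp(y)/5 + 6*exp(y)/5.


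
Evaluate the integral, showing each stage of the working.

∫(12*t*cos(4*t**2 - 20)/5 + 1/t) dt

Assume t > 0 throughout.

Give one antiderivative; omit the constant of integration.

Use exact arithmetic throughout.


Step 1. Rewrite: now ∫(1/t) dt + ∫(12*t*cos(4*t**2 - 20)/5) dt.
Step 2. Evaluate the standard form [assuming t > 0]: now log(t) + ∫(12*t*cos(4*t**2 - 20)/5) dt.
Step 3. Substitute u = t**2 - 5, turning ∫(12*t*cos(4*t**2 - 20)/5) dt into ∫(6*cos(4*u)/5) du: now log(t) + ∫(6*cos(4*u)/5) du.
Step 4. Evaluate the standard form: now log(t) + 3*sin(4*u)/10.
Step 5. Substitute back u = t**2 - 5: now log(t) + 3*sin(4*t**2 - 20)/10.
Answer: log(t) + 3*sin(4*t**2 - 20)/10.


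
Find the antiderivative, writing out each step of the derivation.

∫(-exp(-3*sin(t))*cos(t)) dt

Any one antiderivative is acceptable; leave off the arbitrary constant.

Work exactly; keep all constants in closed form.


Step 1. Substitute u = sin(t), turning ∫(-exp(-3*sin(t))*cos(t)) dt into ∫(-exp(-3*u)) du: now ∫(-exp(-3*u)) du.
Step 2. Evaluate the standard form: now exp(-3*u)/3.
Step 3. Substitute back u = sin(t): now exp(-3*sin(t))/3.
Answer: exp(-3*sin(t))/3.


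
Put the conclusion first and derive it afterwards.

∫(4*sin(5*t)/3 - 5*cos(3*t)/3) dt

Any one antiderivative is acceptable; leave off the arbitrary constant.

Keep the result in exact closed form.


The answer is -5*sin(3*t)/9 - 4*cos(5*t)/15.
Step 1. Rewrite: now ∫(4*sin(5*t)/3) dt + ∫(-5*cos(3*t)/3) dt.
Step 2. Evaluate the standard form: now -5*sin(3*t)/9 + ∫(4*sin(5*t)/3) dt.
Step 3. Evaluate the standard form: now -5*sin(3*t)/9 - 4*cos(5*t)/15.
Answer: -5*sin(3*t)/9 - 4*cos(5*t)/15.


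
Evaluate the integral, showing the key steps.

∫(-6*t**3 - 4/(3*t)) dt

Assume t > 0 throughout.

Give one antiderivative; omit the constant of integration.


Step 1. Rewrite: now ∫(-4/(3*t)) dt + ∫(-6*t**3) dt.
Step 2. Evaluate the standard form: now -3*t**4/2 + ∫(-4/(3*t)) dt.
Step 3. Evaluate the standard form [assuming t > 0]: now -3*t**4/2 - 4*log(t)/3.
Answer: -3*t**4/2 - 4*log(t)/3.


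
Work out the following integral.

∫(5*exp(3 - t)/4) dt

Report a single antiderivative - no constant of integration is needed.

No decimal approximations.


Answer: -5*exp(3 - t)/4.


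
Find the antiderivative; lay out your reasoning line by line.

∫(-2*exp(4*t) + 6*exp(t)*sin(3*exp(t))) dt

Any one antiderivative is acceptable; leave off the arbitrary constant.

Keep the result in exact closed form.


Step 1. Rewrite: now ∫(6*exp(t)*sin(3*exp(t))) dt + ∫(-2*exp(4*t)) dt.
Step 2. Substitute u = exp(t), turning ∫(6*exp(t)*sin(3*exp(t))) dt into ∫(6*sin(3*u)) du: now ∫(-2*exp(4*t)) dt + ∫(6*sin(3*u)) du.
Step 3. Evaluate the standard form: now -2*cos(3*u) + ∫(-2*exp(4*t)) dt.
Step 4. Substitute back u = exp(t): now -2*cos(3*exp(t)) + ∫(-2*exp(4*t)) dt.
Step 5. Evaluate the standard form: now -exp(4*t)/2 - 2*cos(3*exp(t)).
Answer: -exp(4*t)/2 - 2*cos(3*exp(t)).


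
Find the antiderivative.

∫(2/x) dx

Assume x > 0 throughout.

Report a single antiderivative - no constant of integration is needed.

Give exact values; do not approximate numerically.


Answer: 2*log(x).


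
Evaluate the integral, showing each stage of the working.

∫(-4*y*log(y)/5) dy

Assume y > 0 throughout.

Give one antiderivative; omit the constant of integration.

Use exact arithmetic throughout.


Step 1. Integrate ∫(-4*y*log(y)/5) dy by parts with u = log(y), dv = (-4*y/5) dy, so v = -2*y**2/5 [assuming y > 0]: now -2*y**2*log(y)/5 + ∫(2*y/5) dy.
Step 2. Evaluate the standard form: now -2*y**2*log(y)/5 + y**2/5.
Answer: -2*y**2*log(y)/5 + y**2/5.


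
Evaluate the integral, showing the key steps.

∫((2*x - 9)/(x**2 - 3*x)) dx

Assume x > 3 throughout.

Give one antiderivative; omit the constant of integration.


Step 1. Decompose ∫((2*x - 9)/(x**2 - 3*x)) dx by partial fractions, (2*x - 9)/(x**2 - 3*x) = -1/(x - 3) + 3/x: now ∫(3/x) dx + ∫(-1/(x - 3)) dx.
Step 2. Evaluate the standard form [assuming x > 0]: now 3*log(x) + ∫(-1/(x - 3)) dx.
Step 3. Evaluate the standard form [assuming x > 3]: now 3*log(x) - log(x - 3).
Answer: 3*log(x) - log(x - 3).


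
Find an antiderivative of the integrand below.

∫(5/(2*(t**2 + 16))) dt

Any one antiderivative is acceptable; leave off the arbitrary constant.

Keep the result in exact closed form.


Answer: 5*atan(t/4)/8.


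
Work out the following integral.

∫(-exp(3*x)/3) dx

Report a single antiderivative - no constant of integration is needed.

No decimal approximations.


Answer: -exp(3*x)/9.


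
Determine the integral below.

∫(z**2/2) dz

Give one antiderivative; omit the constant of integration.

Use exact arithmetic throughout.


Answer: z**3/6.


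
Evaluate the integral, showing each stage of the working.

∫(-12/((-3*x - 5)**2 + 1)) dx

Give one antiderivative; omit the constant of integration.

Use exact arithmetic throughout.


Step 1. Substitute u = -3*x - 5, turning ∫(-12/((-3*x - 5)**2 + 1)) dx into ∫(4/(u**2 + 1)) du: now ∫(4/(u**2 + 1)) du.
Step 2. Evaluate the standard form: now 4*atan(u).
Step 3. Substitute back u = -3*x - 5: now -4*atan(3*x + 5).
Answer: -4*atan(3*x + 5).


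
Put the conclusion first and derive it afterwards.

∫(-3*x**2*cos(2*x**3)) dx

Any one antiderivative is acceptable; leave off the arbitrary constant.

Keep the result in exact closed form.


The answer is -sin(2*x**3)/2.
Step 1. Substitute u = x**3, turning ∫(-3*x**2*cos(2*x**3)) dx into ∫(-cos(2*u)) du: now ∫(-cos(2*u)) du.
Step 2. Evaluate the standard form: now -sin(2*u)/2.
Step 3. Substitute back u = x**3: now -sin(2*x**3)/2.
Answer: -sin(2*x**3)/2.


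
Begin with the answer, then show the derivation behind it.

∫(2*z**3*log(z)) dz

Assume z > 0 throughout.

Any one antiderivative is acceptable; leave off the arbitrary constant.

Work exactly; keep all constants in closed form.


The answer is z**4*log(z)/2 - z**4/8.
Step 1. Integrate ∫(2*z**3*log(z)) dz by parts with u = log(z), dv = (2*z**3) dz, so v = z**4/2 [assuming z > 0]: now z**4*log(z)/2 + ∫(-z**3/2) dz.
Step 2. Evaluate the standard form: now z**4*log(z)/2 - z**4/8.
Answer: z**4*log(z)/2 - z**4/8.


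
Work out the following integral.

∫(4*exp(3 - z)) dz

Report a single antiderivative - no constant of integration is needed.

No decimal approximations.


Answer: -4*exp(3 - z).


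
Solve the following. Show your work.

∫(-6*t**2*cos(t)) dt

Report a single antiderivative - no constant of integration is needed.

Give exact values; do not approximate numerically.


Step 1. Integrate ∫(-6*t**2*cos(t)) dt by parts with u = t**2, dv = (-6*cos(t)) dt, so v = -6*sin(t): now -6*t**2*sin(t) + ∫(12*t*sin(t)) dt.
Step 2. Integrate ∫(12*t*sin(t)) dt by parts with u = t, dv = (12*sin(t)) dt, so v = -12*cos(t): now -6*t**2*sin(t) - 12*t*cos(t) + ∫(12*cos(t)) dt.
Step 3. Evaluate the standard form: now -6*t**2*sin(t) - 12*t*cos(t) + 12*sin(t).
Answer: -6*t**2*sin(t) - 12*t*cos(t) + 12*sin(t).


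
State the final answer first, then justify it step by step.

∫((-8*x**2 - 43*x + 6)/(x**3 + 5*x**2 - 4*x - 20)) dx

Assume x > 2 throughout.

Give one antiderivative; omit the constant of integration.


The answer is -4*log(x - 2) - 5*log(x + 2) + log(x + 5).
Step 1. Decompose ∫((-8*x**2 - 43*x + 6)/(x**3 + 5*x**2 - 4*x - 20)) dx by partial fractions, (-8*x**2 - 43*x + 6)/(x**3 + 5*x**2 - 4*x - 20) = 1/(x + 5) - 5/(x + 2) - 4/(x - 2): now ∫(-4/(x - 2)) dx + ∫(-5/(x + 2)) dx + ∫(1/(x + 5)) dx.
Step 2. Evaluate the standard form [assuming x > -2]: now -5*log(x + 2) + ∫(-4/(x - 2)) dx + ∫(1/(x + 5)) dx.
Step 3. Evaluate the standard form [assuming x > 2]: now -4*log(x - 2) - 5*log(x + 2) + ∫(1/(x + 5)) dx.
Step 4. Evaluate the standard form [assuming x > -5]: now -4*log(x - 2) - 5*log(x + 2) + log(x + 5).
Answer: -4*log(x - 2) - 5*log(x + 2) + log(x + 5).


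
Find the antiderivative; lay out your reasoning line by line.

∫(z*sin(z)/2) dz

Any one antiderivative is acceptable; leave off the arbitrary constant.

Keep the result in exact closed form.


Step 1. Integrate ∫(z*sin(z)/2) dz by parts with u = z, dv = (sin(z)/2) dz, so v = -cos(z)/2: now -z*cos(z)/2 + ∫(cos(z)/2) dz.
Step 2. Evaluate the standard form: now -z*cos(z)/2 + sin(z)/2.
Answer: -z*cos(z)/2 + sin(z)/2.


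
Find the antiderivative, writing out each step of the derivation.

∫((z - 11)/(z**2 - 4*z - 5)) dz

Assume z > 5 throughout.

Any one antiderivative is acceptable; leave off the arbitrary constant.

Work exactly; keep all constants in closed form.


Step 1. Decompose ∫((z - 11)/(z**2 - 4*z - 5)) dz by partial fractions, (z - 11)/(z**2 - 4*z - 5) = 2/(z + 1) - 1/(z - 5): now ∫(-1/(z - 5)) dz + ∫(2/(z + 1)) dz.
Step 2. Evaluate the standard form [assuming z > 5]: now -log(z - 5) + ∫(2/(z + 1)) dz.
Step 3. Evaluate the standard form [assuming z > -1]: now -log(z - 5) + 2*log(z + 1).
Answer: -log(z - 5) + 2*log(z + 1).


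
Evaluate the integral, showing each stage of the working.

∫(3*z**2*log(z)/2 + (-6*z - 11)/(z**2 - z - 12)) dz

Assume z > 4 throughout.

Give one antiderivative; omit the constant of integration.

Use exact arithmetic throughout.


Step 1. Rewrite: now ∫(3*z**2*log(z)/2) dz + ∫((-6*z - 11)/(z**2 - z - 12)) dz.
Step 2. Decompose ∫((-6*z - 11)/(z**2 - z - 12)) dz by partial fractions, (-6*z - 11)/(z**2 - z - 12) = -1/(z + 3) - 5/(z - 4): now ∫(3*z**2*log(z)/2) dz + ∫(-5/(z - 4)) dz + ∫(-1/(z + 3)) dz.
Step 3. Evaluate the standard form [assuming z > -3]: now -log(z + 3) + ∫(3*z**2*log(z)/2) dz + ∫(-5/(z - 4)) dz.
Step 4. Evaluate the standard form [assuming z > 4]: now -5*log(z - 4) - log(z + 3) + ∫(3*z**2*log(z)/2) dz.
Step 5. Integrate ∫(3*z**2*log(z)/2) dz by parts with u = log(z), dv = (3*z**2/2) dz, so v = z**3/2 [assuming z > 0]: now z**3*log(z)/2 - 5*log(z - 4) - log(z + 3) + ∫(-z**2/2) dz.
Step 6. Evaluate the standard form: now z**3*log(z)/2 - z**3/6 - 5*log(z - 4) - log(z + 3).
Answer: z**3*log(z)/2 - z**3/6 - 5*log(z - 4) - log(z + 3).


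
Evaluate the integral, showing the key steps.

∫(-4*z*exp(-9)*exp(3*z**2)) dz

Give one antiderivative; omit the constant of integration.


Step 1. Substitute u = z**2 - 3, turning ∫(-4*z*exp(-9)*exp(3*z**2)) dz into ∫(-2*exp(3*u)) du: now ∫(-2*exp(3*u)) du.
Step 2. Evaluate the standard form: now -2*exp(3*u)/3.
Step 3. Substitute back u = z**2 - 3: now -2*exp(3*z**2 - 9)/3.
Answer: -2*exp(3*z**2 - 9)/3.


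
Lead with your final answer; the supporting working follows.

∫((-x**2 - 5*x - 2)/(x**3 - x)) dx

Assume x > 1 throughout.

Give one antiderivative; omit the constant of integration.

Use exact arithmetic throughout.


The answer is 2*log(x) - 4*log(x - 1) + log(x + 1).
Step 1. Decompose ∫((-x**2 - 5*x - 2)/(x**3 - x)) dx by partial fractions, (-x**2 - 5*x - 2)/(x**3 - x) = 1/(x + 1) - 4/(x - 1) + 2/x: now ∫(2/x) dx + ∫(-4/(x - 1)) dx + ∫(1/(x + 1)) dx.
Step 2. Evaluate the standard form [assuming x > 1]: now -4*log(x - 1) + ∫(2/x) dx + ∫(1/(x + 1)) dx.
Step 3. Evaluate the standard form [assuming x > 0]: now 2*log(x) - 4*log(x - 1) + ∫(1/(x + 1)) dx.
Step 4. Evaluate the standard form [assuming x > -1]: now 2*log(x) - 4*log(x - 1) + log(x + 1).
Answer: 2*log(x) - 4*log(x - 1) + log(x + 1).


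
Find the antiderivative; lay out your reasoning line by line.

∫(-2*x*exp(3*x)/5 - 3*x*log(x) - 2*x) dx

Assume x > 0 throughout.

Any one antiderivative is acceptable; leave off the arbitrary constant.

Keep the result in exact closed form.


Step 1. Rewrite: now ∫(-2*x) dx + ∫(-2*x*exp(3*x)/5) dx + ∫(-3*x*log(x)) dx.
Step 2. Integrate ∫(-3*x*log(x)) dx by parts with u = log(x), dv = (-3*x) dx, so v = -3*x**2/2 [assuming x > 0]: now -3*x**2*log(x)/2 + ∫(-2*x) dx + ∫(3*x/2) dx + ∫(-2*x*exp(3*x)/5) dx.
Step 3. Evaluate the standard form: now -3*x**2*log(x)/2 + 3*x**2/4 + ∫(-2*x) dx + ∫(-2*x*exp(3*x)/5) dx.
Step 4. Evaluate the standard form: now -3*x**2*log(x)/2 - x**2/4 + ∫(-2*x*exp(3*x)/5) dx.
Step 5. Integrate ∫(-2*x*exp(3*x)/5) dx by parts with u = x, dv = (-2*exp(3*x)/5) dx, so v = -2*exp(3*x)/15: now -3*x**2*log(x)/2 - x**2/4 - 2*x*exp(3*x)/15 + ∫(2*exp(3*x)/15) dx.
Step 6. Evaluate the standard form: now -3*x**2*log(x)/2 - x**2/4 - 2*x*exp(3*x)/15 + 2*exp(3*x)/45.
Answer: -3*x**2*log(x)/2 - x**2/4 - 2*x*exp(3*x)/15 + 2*exp(3*x)/45.


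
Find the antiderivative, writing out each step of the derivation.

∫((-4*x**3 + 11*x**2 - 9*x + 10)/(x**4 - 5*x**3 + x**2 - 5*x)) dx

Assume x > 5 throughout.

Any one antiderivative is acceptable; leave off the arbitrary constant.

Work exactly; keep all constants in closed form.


Step 1. Decompose ∫((-4*x**3 + 11*x**2 - 9*x + 10)/(x**4 - 5*x**3 + x**2 - 5*x)) dx by partial fractions, (-4*x**3 + 11*x**2 - 9*x + 10)/(x**4 - 5*x**3 + x**2 - 5*x) = 1/(x**2 + 1) - 2/(x - 5) - 2/x: now ∫(-2/x) dx + ∫(-2/(x - 5)) dx + ∫(1/(x**2 + 1)) dx.
Step 2. Evaluate the standard form [assuming x > 0]: now -2*log(x) + ∫(-2/(x - 5)) dx + ∫(1/(x**2 + 1)) dx.
Step 3. Evaluate the standard form [assuming x > 5]: now -2*log(x) - 2*log(x - 5) + ∫(1/(x**2 + 1)) dx.
Step 4. Evaluate the standard form: now -2*log(x) - 2*log(x - 5) + atan(x).
Answer: -2*log(x) - 2*log(x - 5) + atan(x).


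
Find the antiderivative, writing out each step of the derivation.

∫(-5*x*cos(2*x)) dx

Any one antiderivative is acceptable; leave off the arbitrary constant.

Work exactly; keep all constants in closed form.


Step 1. Integrate ∫(-5*x*cos(2*x)) dx by parts with u = x, dv = (-5*cos(2*x)) dx, so v = -5*sin(2*x)/2: now -5*x*sin(2*x)/2 + ∫(5*sin(2*x)/2) dx.
Step 2. Evaluate the standard form: now -5*x*sin(2*x)/2 - 5*cos(2*x)/4.
Answer: -5*x*sin(2*x)/2 - 5*cos(2*x)/4.


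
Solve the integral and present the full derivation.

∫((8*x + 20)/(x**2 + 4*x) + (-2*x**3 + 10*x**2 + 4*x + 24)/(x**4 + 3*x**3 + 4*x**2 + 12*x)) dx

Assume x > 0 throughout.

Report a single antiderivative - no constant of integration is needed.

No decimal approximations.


Step 1. Rewrite: now ∫((8*x + 20)/(x**2 + 4*x)) dx + ∫((-2*x**3 + 10*x**2 + 4*x + 24)/(x**4 + 3*x**3 + 4*x**2 + 12*x)) dx.
Step 2. Decompose ∫((8*x + 20)/(x**2 + 4*x)) dx by partial fractions, (8*x + 20)/(x**2 + 4*x) = 3/(x + 4) + 5/x: now ∫(5/x) dx + ∫((-2*x**3 + 10*x**2 + 4*x + 24)/(x**4 + 3*x**3 + 4*x**2 + 12*x)) dx + ∫(3/(x + 4)) dx.
Step 3. Evaluate the standard form [assuming x > -4]: now 3*log(x + 4) + ∫(5/x) dx + ∫((-2*x**3 + 10*x**2 + 4*x + 24)/(x**4 + 3*x**3 + 4*x**2 + 12*x)) dx.
Step 4. Evaluate the standard form [assuming x > 0]: now 5*log(x) + 3*log(x + 4) + ∫((-2*x**3 + 10*x**2 + 4*x + 24)/(x**4 + 3*x**3 + 4*x**2 + 12*x)) dx.
Step 5. Decompose ∫((-2*x**3 + 10*x**2 + 4*x + 24)/(x**4 + 3*x**3 + 4*x**2 + 12*x)) dx by partial fractions, (-2*x**3 + 10*x**2 + 4*x + 24)/(x**4 + 3*x**3 + 4*x**2 + 12*x) = 4/(x**2 + 4) - 4/(x + 3) + 2/x: now 5*log(x) + 3*log(x + 4) + ∫(2/x) dx + ∫(-4/(x + 3)) dx + ∫(4/(x**2 + 4)) dx.
Step 6. Evaluate the standard form [assuming x > -3]: now 5*log(x) - 4*log(x + 3) + 3*log(x + 4) + ∫(2/x) dx + ∫(4/(x**2 + 4)) dx.
Step 7. Evaluate the standard form [assuming x > 0]: now 7*log(x) - 4*log(x + 3) + 3*log(x + 4) + ∫(4/(x**2 + 4)) dx.
Step 8. Evaluate the standard form: now 7*log(x) - 4*log(x + 3) + 3*log(x + 4) + 2*atan(x/2).
Answer: 7*log(x) - 4*log(x + 3) + 3*log(x + 4) + 2*atan(x/2).


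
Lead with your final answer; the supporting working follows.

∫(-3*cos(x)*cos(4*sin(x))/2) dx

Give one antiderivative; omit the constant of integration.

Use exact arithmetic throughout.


The answer is -3*sin(4*sin(x))/8.
Step 1. Substitute u = sin(x), turning ∫(-3*cos(x)*cos(4*sin(x))/2) dx into ∫(-3*cos(4*u)/2) du: now ∫(-3*cos(4*u)/2) du.
Step 2. Evaluate the standard form: now -3*sin(4*u)/8.
Step 3. Substitute back u = sin(x): now -3*sin(4*sin(x))/8.
Answer: -3*sin(4*sin(x))/8.


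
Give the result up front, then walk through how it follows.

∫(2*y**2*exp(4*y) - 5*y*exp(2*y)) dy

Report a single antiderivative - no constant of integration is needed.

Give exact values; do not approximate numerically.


The answer is y**2*exp(4*y)/2 - y*exp(4*y)/4 - 5*y*exp(2*y)/2 + exp(4*y)/16 + 5*exp(2*y)/4.
Step 1. Rewrite: now ∫(-5*y*exp(2*y)) dy + ∫(2*y**2*exp(4*y)) dy.
Step 2. Integrate ∫(2*y**2*exp(4*y)) dy by parts with u = y**2, dv = (2*exp(4*y)) dy, so v = exp(4*y)/2: now y**2*exp(4*y)/2 + ∫(-5*y*exp(2*y)) dy + ∫(-y*exp(4*y)) dy.
Step 3. Integrate ∫(-y*exp(4*y)) dy by parts with u = y, dv = (-exp(4*y)) dy, so v = -exp(4*y)/4: now y**2*exp(4*y)/2 - y*exp(4*y)/4 + ∫(-5*y*exp(2*y)) dy + ∫(exp(4*y)/4) dy.
Step 4. Evaluate the standard form: now y**2*exp(4*y)/2 - y*exp(4*y)/4 + exp(4*y)/16 + ∫(-5*y*exp(2*y)) dy.
Step 5. Integrate ∫(-5*y*exp(2*y)) dy by parts with u = y, dv = (-5*exp(2*y)) dy, so v = -5*exp(2*y)/2: now y**2*exp(4*y)/2 - y*exp(4*y)/4 - 5*y*exp(2*y)/2 + exp(4*y)/16 + ∫(5*exp(2*y)/2) dy.
Step 6. Evaluate the standard form: now y**2*exp(4*y)/2 - y*exp(4*y)/4 - 5*y*exp(2*y)/2 + exp(4*y)/16 + 5*exp(2*y)/4.
Answer: y**2*exp(4*y)/2 - y*exp(4*y)/4 - 5*y*exp(2*y)/2 + exp(4*y)/16 + 5*exp(2*y)/4.


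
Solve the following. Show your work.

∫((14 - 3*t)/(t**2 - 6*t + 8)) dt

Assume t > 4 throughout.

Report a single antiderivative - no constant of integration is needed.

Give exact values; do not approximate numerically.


Step 1. Decompose ∫((14 - 3*t)/(t**2 - 6*t + 8)) dt by partial fractions, (14 - 3*t)/(t**2 - 6*t + 8) = -4/(t - 2) + 1/(t - 4): now ∫(1/(t - 4)) dt + ∫(-4/(t - 2)) dt.
Step 2. Evaluate the standard form [assuming t > 4]: now log(t - 4) + ∫(-4/(t - 2)) dt.
Step 3. Evaluate the standard form [assuming t > 2]: now log(t - 4) - 4*log(t - 2).
Answer: log(t - 4) - 4*log(t - 2).


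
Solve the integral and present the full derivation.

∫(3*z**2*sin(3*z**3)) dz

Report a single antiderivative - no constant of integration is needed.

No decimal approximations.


Step 1. Substitute u = z**3, turning ∫(3*z**2*sin(3*z**3)) dz into ∫(sin(3*u)) du: now ∫(sin(3*u)) du.
Step 2. Evaluate the standard form: now -cos(3*u)/3.
Step 3. Substitute back u = z**3: now -cos(3*z**3)/3.
Answer: -cos(3*z**3)/3.


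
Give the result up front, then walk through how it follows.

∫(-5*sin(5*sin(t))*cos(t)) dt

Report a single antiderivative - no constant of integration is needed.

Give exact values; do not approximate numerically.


The answer is cos(5*sin(t)).
Step 1. Substitute u = sin(t), turning ∫(-5*sin(5*sin(t))*cos(t)) dt into ∫(-5*sin(5*u)) du: now ∫(-5*sin(5*u)) du.
Step 2. Evaluate the standard form: now cos(5*u).
Step 3. Substitute back u = sin(t): now cos(5*sin(t)).
Answer: cos(5*sin(t)).


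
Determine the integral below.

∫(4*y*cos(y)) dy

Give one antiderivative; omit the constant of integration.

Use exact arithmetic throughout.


Answer: 4*y*sin(y) + 4*cos(y).


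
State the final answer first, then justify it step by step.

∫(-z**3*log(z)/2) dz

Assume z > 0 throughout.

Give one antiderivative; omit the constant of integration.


The answer is -z**4*log(z)/8 + z**4/32.
Step 1. Integrate ∫(-z**3*log(z)/2) dz by parts with u = log(z), dv = (-z**3/2) dz, so v = -z**4/8 [assuming z > 0]: now -z**4*log(z)/8 + ∫(z**3/8) dz.
Step 2. Evaluate the standard form: now -z**4*log(z)/8 + z**4/32.
Answer: -z**4*log(z)/8 + z**4/32.


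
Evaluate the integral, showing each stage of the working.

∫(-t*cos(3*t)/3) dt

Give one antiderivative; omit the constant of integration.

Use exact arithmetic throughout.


Step 1. Integrate ∫(-t*cos(3*t)/3) dt by parts with u = t, dv = (-cos(3*t)/3) dt, so v = -sin(3*t)/9: now -t*sin(3*t)/9 + ∫(sin(3*t)/9) dt.
Step 2. Evaluate the standard form: now -t*sin(3*t)/9 - cos(3*t)/27.
Answer: -t*sin(3*t)/9 - cos(3*t)/27.


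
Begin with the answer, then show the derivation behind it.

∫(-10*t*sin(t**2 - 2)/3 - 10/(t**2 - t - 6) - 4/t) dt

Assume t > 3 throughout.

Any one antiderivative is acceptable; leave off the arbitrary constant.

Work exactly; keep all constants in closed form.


The answer is -4*log(t) - 2*log(t - 3) + 2*log(t + 2) + 5*cos(t**2 - 2)/3.
Step 1. Rewrite: now ∫(-4/t) dt + ∫(-10*t*sin(t**2 - 2)/3) dt + ∫(-10/(t**2 - t - 6)) dt.
Step 2. Decompose ∫(-10/(t**2 - t - 6)) dt by partial fractions, -10/(t**2 - t - 6) = 2/(t + 2) - 2/(t - 3): now ∫(-4/t) dt + ∫(-10*t*sin(t**2 - 2)/3) dt + ∫(-2/(t - 3)) dt + ∫(2/(t + 2)) dt.
Step 3. Evaluate the standard form [assuming t > 3]: now -2*log(t - 3) + ∫(-4/t) dt + ∫(-10*t*sin(t**2 - 2)/3) dt + ∫(2/(t + 2)) dt.
Step 4. Evaluate the standard form [assuming t > -2]: now -2*log(t - 3) + 2*log(t + 2) + ∫(-4/t) dt + ∫(-10*t*sin(t**2 - 2)/3) dt.
Step 5. Evaluate the standard form [assuming t > 0]: now -4*log(t) - 2*log(t - 3) + 2*log(t + 2) + ∫(-10*t*sin(t**2 - 2)/3) dt.
Step 6. Substitute u = t**2 - 2, turning ∫(-10*t*sin(t**2 - 2)/3) dt into ∫(-5*sin(u)/3) du: now -4*log(t) - 2*log(t - 3) + 2*log(t + 2) + ∫(-5*sin(u)/3) du.
Step 7. Evaluate the standard form: now -4*log(t) - 2*log(t - 3) + 2*log(t + 2) + 5*cos(u)/3.
Step 8. Substitute back u = t**2 - 2: now -4*log(t) - 2*log(t - 3) + 2*log(t + 2) + 5*cos(t**2 - 2)/3.
Answer: -4*log(t) - 2*log(t - 3) + 2*log(t + 2) + 5*cos(t**2 - 2)/3.


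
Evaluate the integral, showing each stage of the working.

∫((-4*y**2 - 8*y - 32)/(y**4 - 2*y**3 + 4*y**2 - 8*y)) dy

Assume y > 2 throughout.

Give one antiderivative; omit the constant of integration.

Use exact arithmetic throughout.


Step 1. Decompose ∫((-4*y**2 - 8*y - 32)/(y**4 - 2*y**3 + 4*y**2 - 8*y)) dy by partial fractions, (-4*y**2 - 8*y - 32)/(y**4 - 2*y**3 + 4*y**2 - 8*y) = 4/(y**2 + 4) - 4/(y - 2) + 4/y: now ∫(4/y) dy + ∫(-4/(y - 2)) dy + ∫(4/(y**2 + 4)) dy.
Step 2. Evaluate the standard form [assuming y > 2]: now -4*log(y - 2) + ∫(4/y) dy + ∫(4/(y**2 + 4)) dy.
Step 3. Evaluate the standard form [assuming y > 0]: now 4*log(y) - 4*log(y - 2) + ∫(4/(y**2 + 4)) dy.
Step 4. Evaluate the standard form: now 4*log(y) - 4*log(y - 2) + 2*atan(y/2).
Answer: 4*log(y) - 4*log(y - 2) + 2*atan(y/2).


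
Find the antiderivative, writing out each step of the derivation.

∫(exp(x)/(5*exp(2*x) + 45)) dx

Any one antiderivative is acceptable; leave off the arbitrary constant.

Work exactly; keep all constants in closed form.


Step 1. Substitute u = exp(x), turning ∫(exp(x)/(5*exp(2*x) + 45)) dx into ∫(1/(5*(u**2 + 9))) du: now ∫(1/(5*(u**2 + 9))) du.
Step 2. Evaluate the standard form: now atan(u/3)/15.
Step 3. Substitute back u = exp(x): now atan(exp(x)/3)/15.
Answer: atan(exp(x)/3)/15.
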